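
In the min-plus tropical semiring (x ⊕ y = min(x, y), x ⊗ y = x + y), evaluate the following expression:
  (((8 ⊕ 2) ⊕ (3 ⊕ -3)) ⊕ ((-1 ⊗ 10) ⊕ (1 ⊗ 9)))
(((8 ⊕ 2) ⊕ (3 ⊕ -3)) ⊕ ((-1 ⊗ 10) ⊕ (1 ⊗ 9))) = -3

Expand innermost to outermost. Recall ⊕ takes the minimum of its arguments and ⊗ takes their sum. Working out the expression (((8 ⊕ 2) ⊕ (3 ⊕ -3)) ⊕ ((-1 ⊗ 10) ⊕ (1 ⊗ 9))) gives -3.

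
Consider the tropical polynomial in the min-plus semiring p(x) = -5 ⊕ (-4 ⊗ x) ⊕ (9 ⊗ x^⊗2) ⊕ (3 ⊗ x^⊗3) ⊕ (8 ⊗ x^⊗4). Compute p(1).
p(1) = -5

A tropical monomial a ⊗ x^⊗i evaluates to a + i · x. Evaluating each term at x = 1:
  Term 0 contributes -5 + 0 · 1 = -5
  Term 1 contributes -4 + 1 · 1 = -3
  Term 2 contributes 9 + 2 · 1 = 11
  Term 3 contributes 3 + 3 · 1 = 6
  Term 4 contributes 8 + 4 · 1 = 12
p(1) = ⊕ of these = min[-5, -3, 11, 6, 12] = -5.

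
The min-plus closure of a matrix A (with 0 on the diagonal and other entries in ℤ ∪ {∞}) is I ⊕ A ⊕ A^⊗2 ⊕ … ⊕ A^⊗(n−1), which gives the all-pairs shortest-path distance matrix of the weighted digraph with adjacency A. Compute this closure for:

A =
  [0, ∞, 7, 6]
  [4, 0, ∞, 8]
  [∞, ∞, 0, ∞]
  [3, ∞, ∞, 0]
Closure =
  [0, ∞, 7, 6]
  [4, 0, 11, 8]
  [∞, ∞, 0, ∞]
  [3, ∞, 10, 0]

This is the Floyd-Warshall all-pairs shortest-path computation. For each intermediate vertex k = 0, 1, …, 3, update dist[i][j] ← min(dist[i][j], dist[i][k] + dist[k][j]). The final matrix gives, for each (i, j), the minimum total weight of any directed path from i to j (possibly empty when i = j).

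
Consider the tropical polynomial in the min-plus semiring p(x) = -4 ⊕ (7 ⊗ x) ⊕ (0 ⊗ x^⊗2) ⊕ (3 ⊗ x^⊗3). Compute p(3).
p(3) = -4

A tropical monomial a ⊗ x^⊗i evaluates to a + i · x. Evaluating each term at x = 3:
  Term 0 contributes -4 + 0 · 3 = -4
  Term 1 contributes 7 + 1 · 3 = 10
  Term 2 contributes 0 + 2 · 3 = 6
  Term 3 contributes 3 + 3 · 3 = 12
p(3) = ⊕ of these = min[-4, 10, 6, 12] = -4.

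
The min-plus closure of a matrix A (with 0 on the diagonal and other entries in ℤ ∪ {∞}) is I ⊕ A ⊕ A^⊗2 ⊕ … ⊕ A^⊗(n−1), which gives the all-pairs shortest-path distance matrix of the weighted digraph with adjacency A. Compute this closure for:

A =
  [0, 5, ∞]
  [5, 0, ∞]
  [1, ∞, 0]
Closure =
  [0, 5, ∞]
  [5, 0, ∞]
  [1, 6, 0]

This is the Floyd-Warshall all-pairs shortest-path computation. For each intermediate vertex k = 0, 1, …, 2, update dist[i][j] ← min(dist[i][j], dist[i][k] + dist[k][j]). The final matrix gives, for each (i, j), the minimum total weight of any directed path from i to j (possibly empty when i = j).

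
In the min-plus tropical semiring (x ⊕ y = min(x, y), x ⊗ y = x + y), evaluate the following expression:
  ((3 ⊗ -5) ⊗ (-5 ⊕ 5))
((3 ⊗ -5) ⊗ (-5 ⊕ 5)) = -7

Expand innermost to outermost. Recall ⊕ takes the minimum of its arguments and ⊗ takes their sum. Working out the expression ((3 ⊗ -5) ⊗ (-5 ⊕ 5)) gives -7.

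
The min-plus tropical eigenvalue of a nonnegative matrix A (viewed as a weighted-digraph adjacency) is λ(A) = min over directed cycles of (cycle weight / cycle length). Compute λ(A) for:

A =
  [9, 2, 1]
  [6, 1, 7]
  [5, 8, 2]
λ(A) = 1

Enumerate directed cycles and compute their means (weight / length). Sample:
  cycle 0 → 0: weight = 9, length = 1, mean = 9/1 ≈ 9.000
  cycle 1 → 1: weight = 1, length = 1, mean = 1/1 ≈ 1.000
  cycle 2 → 2: weight = 2, length = 1, mean = 2/1 ≈ 2.000
  cycle 0 → 1 → 0: weight = 8, length = 2, mean = 8/2 ≈ 4.000
  cycle 0 → 2 → 0: weight = 6, length = 2, mean = 6/2 ≈ 3.000
  cycle 1 → 0 → 1: weight = 8, length = 2, mean = 8/2 ≈ 4.000
Minimum mean = 1.000, attained e.g. along the cycle 1 → 1 with weight 1 and length 1. So λ(A) = 1/1 = 1.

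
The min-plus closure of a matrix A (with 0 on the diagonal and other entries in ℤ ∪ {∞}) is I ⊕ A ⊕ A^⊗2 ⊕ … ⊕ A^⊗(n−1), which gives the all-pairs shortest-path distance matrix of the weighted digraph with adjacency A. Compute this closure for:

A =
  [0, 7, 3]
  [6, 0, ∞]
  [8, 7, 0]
Closure =
  [0, 7, 3]
  [6, 0, 9]
  [8, 7, 0]

This is the Floyd-Warshall all-pairs shortest-path computation. For each intermediate vertex k = 0, 1, …, 2, update dist[i][j] ← min(dist[i][j], dist[i][k] + dist[k][j]). The final matrix gives, for each (i, j), the minimum total weight of any directed path from i to j (possibly empty when i = j).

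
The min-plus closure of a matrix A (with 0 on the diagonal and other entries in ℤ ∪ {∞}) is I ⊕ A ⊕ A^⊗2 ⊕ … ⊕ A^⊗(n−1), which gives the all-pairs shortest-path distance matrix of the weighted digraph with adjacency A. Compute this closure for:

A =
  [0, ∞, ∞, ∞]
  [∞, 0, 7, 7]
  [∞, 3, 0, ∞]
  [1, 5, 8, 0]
Closure =
  [0, ∞, ∞, ∞]
  [8, 0, 7, 7]
  [11, 3, 0, 10]
  [1, 5, 8, 0]

This is the Floyd-Warshall all-pairs shortest-path computation. For each intermediate vertex k = 0, 1, …, 3, update dist[i][j] ← min(dist[i][j], dist[i][k] + dist[k][j]). The final matrix gives, for each (i, j), the minimum total weight of any directed path from i to j (possibly empty when i = j).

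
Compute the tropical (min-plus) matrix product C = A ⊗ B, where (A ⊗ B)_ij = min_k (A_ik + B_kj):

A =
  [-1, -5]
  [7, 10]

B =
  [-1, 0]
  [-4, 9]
A ⊗ B =
  [-9, -1]
  [6, 7]

Apply the min-plus product entry-by-entry:
  C[0][0] = min over k of (A[0][0] + B[0][0] = -1 + -1 = -2, A[0][1] + B[1][0] = -5 + -4 = -9) = -9 (attained at k = 1)
  C[0][1] = min over k of (A[0][0] + B[0][1] = -1 + 0 = -1, A[0][1] + B[1][1] = -5 + 9 = 4) = -1 (attained at k = 0)
  C[1][0] = min over k of (A[1][0] + B[0][0] = 7 + -1 = 6, A[1][1] + B[1][0] = 10 + -4 = 6) = 6 (attained at k = 0)
  C[1][1] = min over k of (A[1][0] + B[0][1] = 7 + 0 = 7, A[1][1] + B[1][1] = 10 + 9 = 19) = 7 (attained at k = 0)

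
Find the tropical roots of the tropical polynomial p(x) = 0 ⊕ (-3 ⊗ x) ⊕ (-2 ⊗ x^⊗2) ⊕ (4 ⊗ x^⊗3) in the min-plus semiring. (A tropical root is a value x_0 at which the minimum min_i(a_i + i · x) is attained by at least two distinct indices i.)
Roots: {-6, -1, 3}

Each tropical root is a break point of the lower envelope of the lines y = a_i + i · x (there are 4 lines, with slopes 0, 1, ..., 3). Only the lines that attain the minimum somewhere contribute to roots; other lines are dominated. Here the surviving (envelope) indices are i = 3, i = 2, i = 1, i = 0.
Intersections between consecutive envelope lines give the roots: for adjacent envelope indices i < j the intersection is x = (a_i − a_j) / (j − i). Reading off the sorted break points: {-6, -1, 3}.
Verification: at each break x_0, at least two indices attain the minimum of min_i(a_i + i · x_0).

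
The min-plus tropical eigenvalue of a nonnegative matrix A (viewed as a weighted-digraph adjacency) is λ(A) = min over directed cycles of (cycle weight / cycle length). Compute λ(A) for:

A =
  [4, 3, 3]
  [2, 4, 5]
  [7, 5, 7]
λ(A) = 5/2

Enumerate directed cycles and compute their means (weight / length). Sample:
  cycle 0 → 0: weight = 4, length = 1, mean = 4/1 ≈ 4.000
  cycle 1 → 1: weight = 4, length = 1, mean = 4/1 ≈ 4.000
  cycle 2 → 2: weight = 7, length = 1, mean = 7/1 ≈ 7.000
  cycle 0 → 1 → 0: weight = 5, length = 2, mean = 5/2 ≈ 2.500
  cycle 0 → 2 → 0: weight = 10, length = 2, mean = 10/2 ≈ 5.000
  cycle 1 → 0 → 1: weight = 5, length = 2, mean = 5/2 ≈ 2.500
Minimum mean = 2.500, attained e.g. along the cycle 0 → 1 → 0 with weight 5 and length 2. So λ(A) = 5/2 = 5/2.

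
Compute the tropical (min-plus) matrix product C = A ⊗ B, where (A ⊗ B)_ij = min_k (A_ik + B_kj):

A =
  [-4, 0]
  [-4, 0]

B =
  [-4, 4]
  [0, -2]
A ⊗ B =
  [-8, -2]
  [-8, -2]

Apply the min-plus product entry-by-entry:
  C[0][0] = min over k of (A[0][0] + B[0][0] = -4 + -4 = -8, A[0][1] + B[1][0] = 0 + 0 = 0) = -8 (attained at k = 0)
  C[0][1] = min over k of (A[0][0] + B[0][1] = -4 + 4 = 0, A[0][1] + B[1][1] = 0 + -2 = -2) = -2 (attained at k = 1)
  C[1][0] = min over k of (A[1][0] + B[0][0] = -4 + -4 = -8, A[1][1] + B[1][0] = 0 + 0 = 0) = -8 (attained at k = 0)
  C[1][1] = min over k of (A[1][0] + B[0][1] = -4 + 4 = 0, A[1][1] + B[1][1] = 0 + -2 = -2) = -2 (attained at k = 1)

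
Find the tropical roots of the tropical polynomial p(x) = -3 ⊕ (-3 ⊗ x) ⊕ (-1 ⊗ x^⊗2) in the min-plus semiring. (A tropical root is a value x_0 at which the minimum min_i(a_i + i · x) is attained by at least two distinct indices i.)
Roots: {-2, 0}

Each tropical root is a break point of the lower envelope of the lines y = a_i + i · x (there are 3 lines, with slopes 0, 1, ..., 2). Only the lines that attain the minimum somewhere contribute to roots; other lines are dominated. Here the surviving (envelope) indices are i = 2, i = 1, i = 0.
Intersections between consecutive envelope lines give the roots: for adjacent envelope indices i < j the intersection is x = (a_i − a_j) / (j − i). Reading off the sorted break points: {-2, 0}.
Verification: at each break x_0, at least two indices attain the minimum of min_i(a_i + i · x_0).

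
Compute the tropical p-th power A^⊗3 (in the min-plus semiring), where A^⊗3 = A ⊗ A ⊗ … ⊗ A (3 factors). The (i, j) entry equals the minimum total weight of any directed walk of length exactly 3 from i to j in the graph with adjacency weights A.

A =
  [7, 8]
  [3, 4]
A^⊗3 =
  [15, 16]
  [11, 12]

Each entry (A^⊗3)_ij equals the minimum over all length-3 walks i = v_0 → v_1 → … → v_3 = j of Σ_t A[v_t][v_{t+1}]. For example, for (i, j) = (0, 1) we minimise over 4 possible intermediate vertex sequences; the minimum is 16, attained along the walk 0 → 1 → 1 → 1.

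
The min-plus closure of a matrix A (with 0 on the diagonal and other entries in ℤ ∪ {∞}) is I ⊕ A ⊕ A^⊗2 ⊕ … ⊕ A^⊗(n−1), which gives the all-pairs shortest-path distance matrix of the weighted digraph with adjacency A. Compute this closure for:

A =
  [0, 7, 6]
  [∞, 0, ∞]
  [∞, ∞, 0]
Closure =
  [0, 7, 6]
  [∞, 0, ∞]
  [∞, ∞, 0]

This is the Floyd-Warshall all-pairs shortest-path computation. For each intermediate vertex k = 0, 1, …, 2, update dist[i][j] ← min(dist[i][j], dist[i][k] + dist[k][j]). The final matrix gives, for each (i, j), the minimum total weight of any directed path from i to j (possibly empty when i = j).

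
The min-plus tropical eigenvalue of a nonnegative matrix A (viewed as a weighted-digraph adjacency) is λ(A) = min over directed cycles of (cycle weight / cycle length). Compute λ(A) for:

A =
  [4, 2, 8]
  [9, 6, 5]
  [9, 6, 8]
λ(A) = 4

Enumerate directed cycles and compute their means (weight / length). Sample:
  cycle 0 → 0: weight = 4, length = 1, mean = 4/1 ≈ 4.000
  cycle 1 → 1: weight = 6, length = 1, mean = 6/1 ≈ 6.000
  cycle 2 → 2: weight = 8, length = 1, mean = 8/1 ≈ 8.000
  cycle 0 → 1 → 0: weight = 11, length = 2, mean = 11/2 ≈ 5.500
  cycle 0 → 2 → 0: weight = 17, length = 2, mean = 17/2 ≈ 8.500
  cycle 1 → 0 → 1: weight = 11, length = 2, mean = 11/2 ≈ 5.500
Minimum mean = 4.000, attained e.g. along the cycle 0 → 0 with weight 4 and length 1. So λ(A) = 4/1 = 4.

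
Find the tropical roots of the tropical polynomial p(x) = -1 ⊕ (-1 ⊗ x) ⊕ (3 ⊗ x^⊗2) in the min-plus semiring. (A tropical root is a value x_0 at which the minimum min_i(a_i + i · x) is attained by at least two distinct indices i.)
Roots: {-4, 0}

Each tropical root is a break point of the lower envelope of the lines y = a_i + i · x (there are 3 lines, with slopes 0, 1, ..., 2). Only the lines that attain the minimum somewhere contribute to roots; other lines are dominated. Here the surviving (envelope) indices are i = 2, i = 1, i = 0.
Intersections between consecutive envelope lines give the roots: for adjacent envelope indices i < j the intersection is x = (a_i − a_j) / (j − i). Reading off the sorted break points: {-4, 0}.
Verification: at each break x_0, at least two indices attain the minimum of min_i(a_i + i · x_0).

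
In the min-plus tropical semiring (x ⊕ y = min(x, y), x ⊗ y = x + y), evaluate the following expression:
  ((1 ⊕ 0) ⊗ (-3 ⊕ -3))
((1 ⊕ 0) ⊗ (-3 ⊕ -3)) = -3

Expand innermost to outermost. Recall ⊕ takes the minimum of its arguments and ⊗ takes their sum. Working out the expression ((1 ⊕ 0) ⊗ (-3 ⊕ -3)) gives -3.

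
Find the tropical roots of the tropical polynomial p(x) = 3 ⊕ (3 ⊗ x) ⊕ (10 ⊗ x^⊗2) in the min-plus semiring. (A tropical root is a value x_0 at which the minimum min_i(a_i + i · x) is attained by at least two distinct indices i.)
Roots: {-7, 0}

Each tropical root is a break point of the lower envelope of the lines y = a_i + i · x (there are 3 lines, with slopes 0, 1, ..., 2). Only the lines that attain the minimum somewhere contribute to roots; other lines are dominated. Here the surviving (envelope) indices are i = 2, i = 1, i = 0.
Intersections between consecutive envelope lines give the roots: for adjacent envelope indices i < j the intersection is x = (a_i − a_j) / (j − i). Reading off the sorted break points: {-7, 0}.
Verification: at each break x_0, at least two indices attain the minimum of min_i(a_i + i · x_0).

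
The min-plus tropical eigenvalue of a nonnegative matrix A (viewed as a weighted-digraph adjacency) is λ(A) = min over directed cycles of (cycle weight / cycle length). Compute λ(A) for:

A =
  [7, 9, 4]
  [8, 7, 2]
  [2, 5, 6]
λ(A) = 3

Enumerate directed cycles and compute their means (weight / length). Sample:
  cycle 0 → 0: weight = 7, length = 1, mean = 7/1 ≈ 7.000
  cycle 1 → 1: weight = 7, length = 1, mean = 7/1 ≈ 7.000
  cycle 2 → 2: weight = 6, length = 1, mean = 6/1 ≈ 6.000
  cycle 0 → 1 → 0: weight = 17, length = 2, mean = 17/2 ≈ 8.500
  cycle 0 → 2 → 0: weight = 6, length = 2, mean = 6/2 ≈ 3.000
  cycle 1 → 0 → 1: weight = 17, length = 2, mean = 17/2 ≈ 8.500
Minimum mean = 3.000, attained e.g. along the cycle 0 → 2 → 0 with weight 6 and length 2. So λ(A) = 6/2 = 3.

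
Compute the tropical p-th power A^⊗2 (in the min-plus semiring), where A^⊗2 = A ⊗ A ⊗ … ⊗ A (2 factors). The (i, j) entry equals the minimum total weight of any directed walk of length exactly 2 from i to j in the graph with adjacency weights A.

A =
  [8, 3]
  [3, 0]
A^⊗2 =
  [6, 3]
  [3, 0]

Each entry (A^⊗2)_ij equals the minimum over all length-2 walks i = v_0 → v_1 → … → v_2 = j of Σ_t A[v_t][v_{t+1}]. For example, for (i, j) = (0, 1) we minimise over 2 possible intermediate vertex sequences; the minimum is 3, attained along the walk 0 → 1 → 1.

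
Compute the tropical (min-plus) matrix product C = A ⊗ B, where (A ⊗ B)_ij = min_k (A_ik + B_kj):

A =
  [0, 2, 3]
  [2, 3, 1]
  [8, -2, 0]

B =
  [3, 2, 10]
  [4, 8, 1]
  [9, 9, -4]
A ⊗ B =
  [3, 2, -1]
  [5, 4, -3]
  [2, 6, -4]

Apply the min-plus product entry-by-entry:
  C[0][0] = min over k of (A[0][0] + B[0][0] = 0 + 3 = 3, A[0][1] + B[1][0] = 2 + 4 = 6, A[0][2] + B[2][0] = 3 + 9 = 12) = 3 (attained at k = 0)
  C[0][1] = min over k of (A[0][0] + B[0][1] = 0 + 2 = 2, A[0][1] + B[1][1] = 2 + 8 = 10, A[0][2] + B[2][1] = 3 + 9 = 12) = 2 (attained at k = 0)
  C[0][2] = min over k of (A[0][0] + B[0][2] = 0 + 10 = 10, A[0][1] + B[1][2] = 2 + 1 = 3, A[0][2] + B[2][2] = 3 + -4 = -1) = -1 (attained at k = 2)
  C[1][0] = min over k of (A[1][0] + B[0][0] = 2 + 3 = 5, A[1][1] + B[1][0] = 3 + 4 = 7, A[1][2] + B[2][0] = 1 + 9 = 10) = 5 (attained at k = 0)
  C[1][1] = min over k of (A[1][0] + B[0][1] = 2 + 2 = 4, A[1][1] + B[1][1] = 3 + 8 = 11, A[1][2] + B[2][1] = 1 + 9 = 10) = 4 (attained at k = 0)
  C[1][2] = min over k of (A[1][0] + B[0][2] = 2 + 10 = 12, A[1][1] + B[1][2] = 3 + 1 = 4, A[1][2] + B[2][2] = 1 + -4 = -3) = -3 (attained at k = 2)
  C[2][0] = min over k of (A[2][0] + B[0][0] = 8 + 3 = 11, A[2][1] + B[1][0] = -2 + 4 = 2, A[2][2] + B[2][0] = 0 + 9 = 9) = 2 (attained at k = 1)
  C[2][1] = min over k of (A[2][0] + B[0][1] = 8 + 2 = 10, A[2][1] + B[1][1] = -2 + 8 = 6, A[2][2] + B[2][1] = 0 + 9 = 9) = 6 (attained at k = 1)
  C[2][2] = min over k of (A[2][0] + B[0][2] = 8 + 10 = 18, A[2][1] + B[1][2] = -2 + 1 = -1, A[2][2] + B[2][2] = 0 + -4 = -4) = -4 (attained at k = 2)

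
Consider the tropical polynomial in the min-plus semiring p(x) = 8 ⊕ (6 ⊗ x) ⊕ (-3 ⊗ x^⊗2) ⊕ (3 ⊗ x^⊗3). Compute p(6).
p(6) = 8

A tropical monomial a ⊗ x^⊗i evaluates to a + i · x. Evaluating each term at x = 6:
  Term 0 contributes 8 + 0 · 6 = 8
  Term 1 contributes 6 + 1 · 6 = 12
  Term 2 contributes -3 + 2 · 6 = 9
  Term 3 contributes 3 + 3 · 6 = 21
p(6) = ⊕ of these = min[8, 12, 9, 21] = 8.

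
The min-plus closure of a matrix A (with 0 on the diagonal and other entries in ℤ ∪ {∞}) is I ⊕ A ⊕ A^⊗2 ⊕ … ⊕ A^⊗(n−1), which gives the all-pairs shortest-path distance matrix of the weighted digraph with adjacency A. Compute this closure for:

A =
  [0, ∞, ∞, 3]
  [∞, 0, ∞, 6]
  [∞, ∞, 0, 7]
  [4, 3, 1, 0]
Closure =
  [0, 6, 4, 3]
  [10, 0, 7, 6]
  [11, 10, 0, 7]
  [4, 3, 1, 0]

This is the Floyd-Warshall all-pairs shortest-path computation. For each intermediate vertex k = 0, 1, …, 3, update dist[i][j] ← min(dist[i][j], dist[i][k] + dist[k][j]). The final matrix gives, for each (i, j), the minimum total weight of any directed path from i to j (possibly empty when i = j).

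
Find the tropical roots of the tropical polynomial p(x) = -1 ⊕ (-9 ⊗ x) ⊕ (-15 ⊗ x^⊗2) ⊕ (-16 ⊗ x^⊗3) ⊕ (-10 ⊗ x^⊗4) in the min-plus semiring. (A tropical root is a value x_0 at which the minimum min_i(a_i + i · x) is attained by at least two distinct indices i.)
Roots: {-6, 1, 6, 8}

Each tropical root is a break point of the lower envelope of the lines y = a_i + i · x (there are 5 lines, with slopes 0, 1, ..., 4). Only the lines that attain the minimum somewhere contribute to roots; other lines are dominated. Here the surviving (envelope) indices are i = 4, i = 3, i = 2, i = 1, i = 0.
Intersections between consecutive envelope lines give the roots: for adjacent envelope indices i < j the intersection is x = (a_i − a_j) / (j − i). Reading off the sorted break points: {-6, 1, 6, 8}.
Verification: at each break x_0, at least two indices attain the minimum of min_i(a_i + i · x_0).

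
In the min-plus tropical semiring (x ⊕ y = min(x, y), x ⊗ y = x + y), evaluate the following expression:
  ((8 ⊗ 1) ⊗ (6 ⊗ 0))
((8 ⊗ 1) ⊗ (6 ⊗ 0)) = 15

Expand innermost to outermost. Recall ⊕ takes the minimum of its arguments and ⊗ takes their sum. Working out the expression ((8 ⊗ 1) ⊗ (6 ⊗ 0)) gives 15.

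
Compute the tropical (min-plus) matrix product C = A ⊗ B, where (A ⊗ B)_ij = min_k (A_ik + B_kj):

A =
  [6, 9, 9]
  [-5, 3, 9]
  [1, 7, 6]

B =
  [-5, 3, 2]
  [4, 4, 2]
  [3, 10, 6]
A ⊗ B =
  [1, 9, 8]
  [-10, -2, -3]
  [-4, 4, 3]

Apply the min-plus product entry-by-entry:
  C[0][0] = min over k of (A[0][0] + B[0][0] = 6 + -5 = 1, A[0][1] + B[1][0] = 9 + 4 = 13, A[0][2] + B[2][0] = 9 + 3 = 12) = 1 (attained at k = 0)
  C[0][1] = min over k of (A[0][0] + B[0][1] = 6 + 3 = 9, A[0][1] + B[1][1] = 9 + 4 = 13, A[0][2] + B[2][1] = 9 + 10 = 19) = 9 (attained at k = 0)
  C[0][2] = min over k of (A[0][0] + B[0][2] = 6 + 2 = 8, A[0][1] + B[1][2] = 9 + 2 = 11, A[0][2] + B[2][2] = 9 + 6 = 15) = 8 (attained at k = 0)
  C[1][0] = min over k of (A[1][0] + B[0][0] = -5 + -5 = -10, A[1][1] + B[1][0] = 3 + 4 = 7, A[1][2] + B[2][0] = 9 + 3 = 12) = -10 (attained at k = 0)
  C[1][1] = min over k of (A[1][0] + B[0][1] = -5 + 3 = -2, A[1][1] + B[1][1] = 3 + 4 = 7, A[1][2] + B[2][1] = 9 + 10 = 19) = -2 (attained at k = 0)
  C[1][2] = min over k of (A[1][0] + B[0][2] = -5 + 2 = -3, A[1][1] + B[1][2] = 3 + 2 = 5, A[1][2] + B[2][2] = 9 + 6 = 15) = -3 (attained at k = 0)
  C[2][0] = min over k of (A[2][0] + B[0][0] = 1 + -5 = -4, A[2][1] + B[1][0] = 7 + 4 = 11, A[2][2] + B[2][0] = 6 + 3 = 9) = -4 (attained at k = 0)
  C[2][1] = min over k of (A[2][0] + B[0][1] = 1 + 3 = 4, A[2][1] + B[1][1] = 7 + 4 = 11, A[2][2] + B[2][1] = 6 + 10 = 16) = 4 (attained at k = 0)
  C[2][2] = min over k of (A[2][0] + B[0][2] = 1 + 2 = 3, A[2][1] + B[1][2] = 7 + 2 = 9, A[2][2] + B[2][2] = 6 + 6 = 12) = 3 (attained at k = 0)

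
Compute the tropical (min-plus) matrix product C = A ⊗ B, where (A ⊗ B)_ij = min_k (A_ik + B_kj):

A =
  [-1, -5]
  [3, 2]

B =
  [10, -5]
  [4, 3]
A ⊗ B =
  [-1, -6]
  [6, -2]

Apply the min-plus product entry-by-entry:
  C[0][0] = min over k of (A[0][0] + B[0][0] = -1 + 10 = 9, A[0][1] + B[1][0] = -5 + 4 = -1) = -1 (attained at k = 1)
  C[0][1] = min over k of (A[0][0] + B[0][1] = -1 + -5 = -6, A[0][1] + B[1][1] = -5 + 3 = -2) = -6 (attained at k = 0)
  C[1][0] = min over k of (A[1][0] + B[0][0] = 3 + 10 = 13, A[1][1] + B[1][0] = 2 + 4 = 6) = 6 (attained at k = 1)
  C[1][1] = min over k of (A[1][0] + B[0][1] = 3 + -5 = -2, A[1][1] + B[1][1] = 2 + 3 = 5) = -2 (attained at k = 0)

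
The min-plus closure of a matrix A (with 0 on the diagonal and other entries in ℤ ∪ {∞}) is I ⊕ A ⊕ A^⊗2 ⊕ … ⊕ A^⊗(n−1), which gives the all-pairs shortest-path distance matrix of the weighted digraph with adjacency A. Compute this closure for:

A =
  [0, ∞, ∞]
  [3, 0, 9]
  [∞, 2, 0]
Closure =
  [0, ∞, ∞]
  [3, 0, 9]
  [5, 2, 0]

This is the Floyd-Warshall all-pairs shortest-path computation. For each intermediate vertex k = 0, 1, …, 2, update dist[i][j] ← min(dist[i][j], dist[i][k] + dist[k][j]). The final matrix gives, for each (i, j), the minimum total weight of any directed path from i to j (possibly empty when i = j).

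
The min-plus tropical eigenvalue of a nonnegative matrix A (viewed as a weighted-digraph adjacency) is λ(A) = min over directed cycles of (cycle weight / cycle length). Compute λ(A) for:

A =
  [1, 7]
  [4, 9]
λ(A) = 1

Enumerate directed cycles and compute their means (weight / length). Sample:
  cycle 0 → 0: weight = 1, length = 1, mean = 1/1 ≈ 1.000
  cycle 1 → 1: weight = 9, length = 1, mean = 9/1 ≈ 9.000
  cycle 0 → 1 → 0: weight = 11, length = 2, mean = 11/2 ≈ 5.500
  cycle 1 → 0 → 1: weight = 11, length = 2, mean = 11/2 ≈ 5.500
Minimum mean = 1.000, attained e.g. along the cycle 0 → 0 with weight 1 and length 1. So λ(A) = 1/1 = 1.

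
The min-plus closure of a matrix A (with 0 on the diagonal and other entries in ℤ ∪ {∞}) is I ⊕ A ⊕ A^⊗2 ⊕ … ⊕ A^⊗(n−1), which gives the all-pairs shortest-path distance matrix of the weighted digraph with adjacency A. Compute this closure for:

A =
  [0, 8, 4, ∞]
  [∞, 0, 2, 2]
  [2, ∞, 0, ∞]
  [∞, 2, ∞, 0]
Closure =
  [0, 8, 4, 10]
  [4, 0, 2, 2]
  [2, 10, 0, 12]
  [6, 2, 4, 0]

This is the Floyd-Warshall all-pairs shortest-path computation. For each intermediate vertex k = 0, 1, …, 3, update dist[i][j] ← min(dist[i][j], dist[i][k] + dist[k][j]). The final matrix gives, for each (i, j), the minimum total weight of any directed path from i to j (possibly empty when i = j).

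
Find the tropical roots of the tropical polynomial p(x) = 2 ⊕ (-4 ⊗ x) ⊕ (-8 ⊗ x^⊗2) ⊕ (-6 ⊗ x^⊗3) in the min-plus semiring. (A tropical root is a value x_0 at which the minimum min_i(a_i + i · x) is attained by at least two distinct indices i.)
Roots: {-2, 4, 6}

Each tropical root is a break point of the lower envelope of the lines y = a_i + i · x (there are 4 lines, with slopes 0, 1, ..., 3). Only the lines that attain the minimum somewhere contribute to roots; other lines are dominated. Here the surviving (envelope) indices are i = 3, i = 2, i = 1, i = 0.
Intersections between consecutive envelope lines give the roots: for adjacent envelope indices i < j the intersection is x = (a_i − a_j) / (j − i). Reading off the sorted break points: {-2, 4, 6}.
Verification: at each break x_0, at least two indices attain the minimum of min_i(a_i + i · x_0).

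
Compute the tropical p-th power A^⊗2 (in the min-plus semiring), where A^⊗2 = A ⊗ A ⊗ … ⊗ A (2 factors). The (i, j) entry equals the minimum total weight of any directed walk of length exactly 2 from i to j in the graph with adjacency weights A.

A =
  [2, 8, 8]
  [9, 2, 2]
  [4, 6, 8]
A^⊗2 =
  [4, 10, 10]
  [6, 4, 4]
  [6, 8, 8]

Each entry (A^⊗2)_ij equals the minimum over all length-2 walks i = v_0 → v_1 → … → v_2 = j of Σ_t A[v_t][v_{t+1}]. For example, for (i, j) = (0, 2) we minimise over 3 possible intermediate vertex sequences; the minimum is 10, attained along the walk 0 → 0 → 2.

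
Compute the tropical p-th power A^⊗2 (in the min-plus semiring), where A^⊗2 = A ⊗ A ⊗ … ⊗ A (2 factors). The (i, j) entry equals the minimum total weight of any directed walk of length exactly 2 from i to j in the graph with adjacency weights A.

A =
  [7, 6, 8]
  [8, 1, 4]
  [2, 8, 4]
A^⊗2 =
  [10, 7, 10]
  [6, 2, 5]
  [6, 8, 8]

Each entry (A^⊗2)_ij equals the minimum over all length-2 walks i = v_0 → v_1 → … → v_2 = j of Σ_t A[v_t][v_{t+1}]. For example, for (i, j) = (0, 2) we minimise over 3 possible intermediate vertex sequences; the minimum is 10, attained along the walk 0 → 1 → 2.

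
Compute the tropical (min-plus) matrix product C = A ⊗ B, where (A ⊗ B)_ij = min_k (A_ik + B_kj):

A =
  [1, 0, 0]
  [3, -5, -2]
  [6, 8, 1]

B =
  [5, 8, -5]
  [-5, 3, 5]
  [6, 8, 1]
A ⊗ B =
  [-5, 3, -4]
  [-10, -2, -2]
  [3, 9, 1]

Apply the min-plus product entry-by-entry:
  C[0][0] = min over k of (A[0][0] + B[0][0] = 1 + 5 = 6, A[0][1] + B[1][0] = 0 + -5 = -5, A[0][2] + B[2][0] = 0 + 6 = 6) = -5 (attained at k = 1)
  C[0][1] = min over k of (A[0][0] + B[0][1] = 1 + 8 = 9, A[0][1] + B[1][1] = 0 + 3 = 3, A[0][2] + B[2][1] = 0 + 8 = 8) = 3 (attained at k = 1)
  C[0][2] = min over k of (A[0][0] + B[0][2] = 1 + -5 = -4, A[0][1] + B[1][2] = 0 + 5 = 5, A[0][2] + B[2][2] = 0 + 1 = 1) = -4 (attained at k = 0)
  C[1][0] = min over k of (A[1][0] + B[0][0] = 3 + 5 = 8, A[1][1] + B[1][0] = -5 + -5 = -10, A[1][2] + B[2][0] = -2 + 6 = 4) = -10 (attained at k = 1)
  C[1][1] = min over k of (A[1][0] + B[0][1] = 3 + 8 = 11, A[1][1] + B[1][1] = -5 + 3 = -2, A[1][2] + B[2][1] = -2 + 8 = 6) = -2 (attained at k = 1)
  C[1][2] = min over k of (A[1][0] + B[0][2] = 3 + -5 = -2, A[1][1] + B[1][2] = -5 + 5 = 0, A[1][2] + B[2][2] = -2 + 1 = -1) = -2 (attained at k = 0)
  C[2][0] = min over k of (A[2][0] + B[0][0] = 6 + 5 = 11, A[2][1] + B[1][0] = 8 + -5 = 3, A[2][2] + B[2][0] = 1 + 6 = 7) = 3 (attained at k = 1)
  C[2][1] = min over k of (A[2][0] + B[0][1] = 6 + 8 = 14, A[2][1] + B[1][1] = 8 + 3 = 11, A[2][2] + B[2][1] = 1 + 8 = 9) = 9 (attained at k = 2)
  C[2][2] = min over k of (A[2][0] + B[0][2] = 6 + -5 = 1, A[2][1] + B[1][2] = 8 + 5 = 13, A[2][2] + B[2][2] = 1 + 1 = 2) = 1 (attained at k = 0)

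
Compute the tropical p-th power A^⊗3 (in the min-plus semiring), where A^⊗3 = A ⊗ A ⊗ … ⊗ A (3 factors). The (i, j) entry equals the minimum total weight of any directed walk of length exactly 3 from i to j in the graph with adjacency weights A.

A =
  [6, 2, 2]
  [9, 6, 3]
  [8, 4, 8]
A^⊗3 =
  [13, 9, 9]
  [16, 13, 10]
  [15, 11, 13]

Each entry (A^⊗3)_ij equals the minimum over all length-3 walks i = v_0 → v_1 → … → v_3 = j of Σ_t A[v_t][v_{t+1}]. For example, for (i, j) = (0, 2) we minimise over 9 possible intermediate vertex sequences; the minimum is 9, attained along the walk 0 → 2 → 1 → 2.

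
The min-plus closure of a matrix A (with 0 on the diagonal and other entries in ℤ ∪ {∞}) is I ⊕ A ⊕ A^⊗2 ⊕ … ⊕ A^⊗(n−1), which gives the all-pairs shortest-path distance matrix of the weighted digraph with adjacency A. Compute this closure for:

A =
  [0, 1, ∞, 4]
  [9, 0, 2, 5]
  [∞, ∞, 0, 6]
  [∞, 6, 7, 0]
Closure =
  [0, 1, 3, 4]
  [9, 0, 2, 5]
  [21, 12, 0, 6]
  [15, 6, 7, 0]

This is the Floyd-Warshall all-pairs shortest-path computation. For each intermediate vertex k = 0, 1, …, 3, update dist[i][j] ← min(dist[i][j], dist[i][k] + dist[k][j]). The final matrix gives, for each (i, j), the minimum total weight of any directed path from i to j (possibly empty when i = j).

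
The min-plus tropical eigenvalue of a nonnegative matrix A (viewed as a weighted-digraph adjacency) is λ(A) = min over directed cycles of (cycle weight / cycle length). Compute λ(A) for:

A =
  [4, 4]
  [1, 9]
λ(A) = 5/2

Enumerate directed cycles and compute their means (weight / length). Sample:
  cycle 0 → 0: weight = 4, length = 1, mean = 4/1 ≈ 4.000
  cycle 1 → 1: weight = 9, length = 1, mean = 9/1 ≈ 9.000
  cycle 0 → 1 → 0: weight = 5, length = 2, mean = 5/2 ≈ 2.500
  cycle 1 → 0 → 1: weight = 5, length = 2, mean = 5/2 ≈ 2.500
Minimum mean = 2.500, attained e.g. along the cycle 0 → 1 → 0 with weight 5 and length 2. So λ(A) = 5/2 = 5/2.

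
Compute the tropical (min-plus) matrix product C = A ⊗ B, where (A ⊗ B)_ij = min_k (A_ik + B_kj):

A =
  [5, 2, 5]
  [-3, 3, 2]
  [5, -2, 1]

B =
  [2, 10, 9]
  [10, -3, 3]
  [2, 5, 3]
A ⊗ B =
  [7, -1, 5]
  [-1, 0, 5]
  [3, -5, 1]

Apply the min-plus product entry-by-entry:
  C[0][0] = min over k of (A[0][0] + B[0][0] = 5 + 2 = 7, A[0][1] + B[1][0] = 2 + 10 = 12, A[0][2] + B[2][0] = 5 + 2 = 7) = 7 (attained at k = 0)
  C[0][1] = min over k of (A[0][0] + B[0][1] = 5 + 10 = 15, A[0][1] + B[1][1] = 2 + -3 = -1, A[0][2] + B[2][1] = 5 + 5 = 10) = -1 (attained at k = 1)
  C[0][2] = min over k of (A[0][0] + B[0][2] = 5 + 9 = 14, A[0][1] + B[1][2] = 2 + 3 = 5, A[0][2] + B[2][2] = 5 + 3 = 8) = 5 (attained at k = 1)
  C[1][0] = min over k of (A[1][0] + B[0][0] = -3 + 2 = -1, A[1][1] + B[1][0] = 3 + 10 = 13, A[1][2] + B[2][0] = 2 + 2 = 4) = -1 (attained at k = 0)
  C[1][1] = min over k of (A[1][0] + B[0][1] = -3 + 10 = 7, A[1][1] + B[1][1] = 3 + -3 = 0, A[1][2] + B[2][1] = 2 + 5 = 7) = 0 (attained at k = 1)
  C[1][2] = min over k of (A[1][0] + B[0][2] = -3 + 9 = 6, A[1][1] + B[1][2] = 3 + 3 = 6, A[1][2] + B[2][2] = 2 + 3 = 5) = 5 (attained at k = 2)
  C[2][0] = min over k of (A[2][0] + B[0][0] = 5 + 2 = 7, A[2][1] + B[1][0] = -2 + 10 = 8, A[2][2] + B[2][0] = 1 + 2 = 3) = 3 (attained at k = 2)
  C[2][1] = min over k of (A[2][0] + B[0][1] = 5 + 10 = 15, A[2][1] + B[1][1] = -2 + -3 = -5, A[2][2] + B[2][1] = 1 + 5 = 6) = -5 (attained at k = 1)
  C[2][2] = min over k of (A[2][0] + B[0][2] = 5 + 9 = 14, A[2][1] + B[1][2] = -2 + 3 = 1, A[2][2] + B[2][2] = 1 + 3 = 4) = 1 (attained at k = 1)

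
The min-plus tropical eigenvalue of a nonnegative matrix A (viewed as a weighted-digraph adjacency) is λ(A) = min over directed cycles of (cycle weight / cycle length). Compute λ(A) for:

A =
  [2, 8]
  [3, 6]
λ(A) = 2

Enumerate directed cycles and compute their means (weight / length). Sample:
  cycle 0 → 0: weight = 2, length = 1, mean = 2/1 ≈ 2.000
  cycle 1 → 1: weight = 6, length = 1, mean = 6/1 ≈ 6.000
  cycle 0 → 1 → 0: weight = 11, length = 2, mean = 11/2 ≈ 5.500
  cycle 1 → 0 → 1: weight = 11, length = 2, mean = 11/2 ≈ 5.500
Minimum mean = 2.000, attained e.g. along the cycle 0 → 0 with weight 2 and length 1. So λ(A) = 2/1 = 2.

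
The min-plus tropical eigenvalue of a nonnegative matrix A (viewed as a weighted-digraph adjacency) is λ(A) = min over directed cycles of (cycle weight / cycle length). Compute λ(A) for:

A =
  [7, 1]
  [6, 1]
λ(A) = 1

Enumerate directed cycles and compute their means (weight / length). Sample:
  cycle 0 → 0: weight = 7, length = 1, mean = 7/1 ≈ 7.000
  cycle 1 → 1: weight = 1, length = 1, mean = 1/1 ≈ 1.000
  cycle 0 → 1 → 0: weight = 7, length = 2, mean = 7/2 ≈ 3.500
  cycle 1 → 0 → 1: weight = 7, length = 2, mean = 7/2 ≈ 3.500
Minimum mean = 1.000, attained e.g. along the cycle 1 → 1 with weight 1 and length 1. So λ(A) = 1/1 = 1.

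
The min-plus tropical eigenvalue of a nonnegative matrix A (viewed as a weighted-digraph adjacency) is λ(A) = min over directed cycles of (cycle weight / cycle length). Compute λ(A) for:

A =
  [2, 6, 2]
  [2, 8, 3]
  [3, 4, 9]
λ(A) = 2

Enumerate directed cycles and compute their means (weight / length). Sample:
  cycle 0 → 0: weight = 2, length = 1, mean = 2/1 ≈ 2.000
  cycle 1 → 1: weight = 8, length = 1, mean = 8/1 ≈ 8.000
  cycle 2 → 2: weight = 9, length = 1, mean = 9/1 ≈ 9.000
  cycle 0 → 1 → 0: weight = 8, length = 2, mean = 8/2 ≈ 4.000
  cycle 0 → 2 → 0: weight = 5, length = 2, mean = 5/2 ≈ 2.500
  cycle 1 → 0 → 1: weight = 8, length = 2, mean = 8/2 ≈ 4.000
Minimum mean = 2.000, attained e.g. along the cycle 0 → 0 with weight 2 and length 1. So λ(A) = 2/1 = 2.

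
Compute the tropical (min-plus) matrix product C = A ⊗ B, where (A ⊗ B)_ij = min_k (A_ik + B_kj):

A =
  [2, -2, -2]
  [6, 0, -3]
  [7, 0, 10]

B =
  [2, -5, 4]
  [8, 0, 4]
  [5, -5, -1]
A ⊗ B =
  [3, -7, -3]
  [2, -8, -4]
  [8, 0, 4]

Apply the min-plus product entry-by-entry:
  C[0][0] = min over k of (A[0][0] + B[0][0] = 2 + 2 = 4, A[0][1] + B[1][0] = -2 + 8 = 6, A[0][2] + B[2][0] = -2 + 5 = 3) = 3 (attained at k = 2)
  C[0][1] = min over k of (A[0][0] + B[0][1] = 2 + -5 = -3, A[0][1] + B[1][1] = -2 + 0 = -2, A[0][2] + B[2][1] = -2 + -5 = -7) = -7 (attained at k = 2)
  C[0][2] = min over k of (A[0][0] + B[0][2] = 2 + 4 = 6, A[0][1] + B[1][2] = -2 + 4 = 2, A[0][2] + B[2][2] = -2 + -1 = -3) = -3 (attained at k = 2)
  C[1][0] = min over k of (A[1][0] + B[0][0] = 6 + 2 = 8, A[1][1] + B[1][0] = 0 + 8 = 8, A[1][2] + B[2][0] = -3 + 5 = 2) = 2 (attained at k = 2)
  C[1][1] = min over k of (A[1][0] + B[0][1] = 6 + -5 = 1, A[1][1] + B[1][1] = 0 + 0 = 0, A[1][2] + B[2][1] = -3 + -5 = -8) = -8 (attained at k = 2)
  C[1][2] = min over k of (A[1][0] + B[0][2] = 6 + 4 = 10, A[1][1] + B[1][2] = 0 + 4 = 4, A[1][2] + B[2][2] = -3 + -1 = -4) = -4 (attained at k = 2)
  C[2][0] = min over k of (A[2][0] + B[0][0] = 7 + 2 = 9, A[2][1] + B[1][0] = 0 + 8 = 8, A[2][2] + B[2][0] = 10 + 5 = 15) = 8 (attained at k = 1)
  C[2][1] = min over k of (A[2][0] + B[0][1] = 7 + -5 = 2, A[2][1] + B[1][1] = 0 + 0 = 0, A[2][2] + B[2][1] = 10 + -5 = 5) = 0 (attained at k = 1)
  C[2][2] = min over k of (A[2][0] + B[0][2] = 7 + 4 = 11, A[2][1] + B[1][2] = 0 + 4 = 4, A[2][2] + B[2][2] = 10 + -1 = 9) = 4 (attained at k = 1)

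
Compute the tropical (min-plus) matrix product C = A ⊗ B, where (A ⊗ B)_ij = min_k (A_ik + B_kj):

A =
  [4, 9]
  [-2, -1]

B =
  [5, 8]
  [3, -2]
A ⊗ B =
  [9, 7]
  [2, -3]

Apply the min-plus product entry-by-entry:
  C[0][0] = min over k of (A[0][0] + B[0][0] = 4 + 5 = 9, A[0][1] + B[1][0] = 9 + 3 = 12) = 9 (attained at k = 0)
  C[0][1] = min over k of (A[0][0] + B[0][1] = 4 + 8 = 12, A[0][1] + B[1][1] = 9 + -2 = 7) = 7 (attained at k = 1)
  C[1][0] = min over k of (A[1][0] + B[0][0] = -2 + 5 = 3, A[1][1] + B[1][0] = -1 + 3 = 2) = 2 (attained at k = 1)
  C[1][1] = min over k of (A[1][0] + B[0][1] = -2 + 8 = 6, A[1][1] + B[1][1] = -1 + -2 = -3) = -3 (attained at k = 1)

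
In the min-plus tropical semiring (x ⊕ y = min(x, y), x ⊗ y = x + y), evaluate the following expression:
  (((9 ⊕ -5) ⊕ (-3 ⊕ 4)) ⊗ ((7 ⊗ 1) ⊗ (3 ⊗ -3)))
(((9 ⊕ -5) ⊕ (-3 ⊕ 4)) ⊗ ((7 ⊗ 1) ⊗ (3 ⊗ -3))) = 3

Expand innermost to outermost. Recall ⊕ takes the minimum of its arguments and ⊗ takes their sum. Working out the expression (((9 ⊕ -5) ⊕ (-3 ⊕ 4)) ⊗ ((7 ⊗ 1) ⊗ (3 ⊗ -3))) gives 3.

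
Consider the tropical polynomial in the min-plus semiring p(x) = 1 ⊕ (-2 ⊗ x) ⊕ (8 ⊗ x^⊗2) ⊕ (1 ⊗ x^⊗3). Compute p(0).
p(0) = -2

A tropical monomial a ⊗ x^⊗i evaluates to a + i · x. Evaluating each term at x = 0:
  Term 0 contributes 1 + 0 · 0 = 1
  Term 1 contributes -2 + 1 · 0 = -2
  Term 2 contributes 8 + 2 · 0 = 8
  Term 3 contributes 1 + 3 · 0 = 1
p(0) = ⊕ of these = min[1, -2, 8, 1] = -2.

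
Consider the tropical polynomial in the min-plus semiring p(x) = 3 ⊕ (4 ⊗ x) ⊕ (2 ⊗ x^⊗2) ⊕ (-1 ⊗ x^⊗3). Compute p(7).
p(7) = 3

A tropical monomial a ⊗ x^⊗i evaluates to a + i · x. Evaluating each term at x = 7:
  Term 0 contributes 3 + 0 · 7 = 3
  Term 1 contributes 4 + 1 · 7 = 11
  Term 2 contributes 2 + 2 · 7 = 16
  Term 3 contributes -1 + 3 · 7 = 20
p(7) = ⊕ of these = min[3, 11, 16, 20] = 3.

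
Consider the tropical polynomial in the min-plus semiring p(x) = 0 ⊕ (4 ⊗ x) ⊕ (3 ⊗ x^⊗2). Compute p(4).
p(4) = 0

A tropical monomial a ⊗ x^⊗i evaluates to a + i · x. Evaluating each term at x = 4:
  Term 0 contributes 0 + 0 · 4 = 0
  Term 1 contributes 4 + 1 · 4 = 8
  Term 2 contributes 3 + 2 · 4 = 11
p(4) = ⊕ of these = min[0, 8, 11] = 0.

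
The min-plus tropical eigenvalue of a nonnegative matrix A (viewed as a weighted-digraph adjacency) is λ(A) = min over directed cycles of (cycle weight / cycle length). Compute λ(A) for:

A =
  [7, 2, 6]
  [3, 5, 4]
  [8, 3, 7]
λ(A) = 5/2

Enumerate directed cycles and compute their means (weight / length). Sample:
  cycle 0 → 0: weight = 7, length = 1, mean = 7/1 ≈ 7.000
  cycle 1 → 1: weight = 5, length = 1, mean = 5/1 ≈ 5.000
  cycle 2 → 2: weight = 7, length = 1, mean = 7/1 ≈ 7.000
  cycle 0 → 1 → 0: weight = 5, length = 2, mean = 5/2 ≈ 2.500
  cycle 0 → 2 → 0: weight = 14, length = 2, mean = 14/2 ≈ 7.000
  cycle 1 → 0 → 1: weight = 5, length = 2, mean = 5/2 ≈ 2.500
Minimum mean = 2.500, attained e.g. along the cycle 0 → 1 → 0 with weight 5 and length 2. So λ(A) = 5/2 = 5/2.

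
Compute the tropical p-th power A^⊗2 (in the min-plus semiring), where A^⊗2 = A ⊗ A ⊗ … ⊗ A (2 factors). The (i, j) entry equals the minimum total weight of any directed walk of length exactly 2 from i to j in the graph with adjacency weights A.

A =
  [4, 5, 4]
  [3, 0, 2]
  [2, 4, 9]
A^⊗2 =
  [6, 5, 7]
  [3, 0, 2]
  [6, 4, 6]

Each entry (A^⊗2)_ij equals the minimum over all length-2 walks i = v_0 → v_1 → … → v_2 = j of Σ_t A[v_t][v_{t+1}]. For example, for (i, j) = (0, 2) we minimise over 3 possible intermediate vertex sequences; the minimum is 7, attained along the walk 0 → 1 → 2.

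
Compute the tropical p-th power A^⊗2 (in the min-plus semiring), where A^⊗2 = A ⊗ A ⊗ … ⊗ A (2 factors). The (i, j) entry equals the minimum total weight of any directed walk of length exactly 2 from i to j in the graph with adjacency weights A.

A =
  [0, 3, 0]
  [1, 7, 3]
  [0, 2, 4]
A^⊗2 =
  [0, 2, 0]
  [1, 4, 1]
  [0, 3, 0]

Each entry (A^⊗2)_ij equals the minimum over all length-2 walks i = v_0 → v_1 → … → v_2 = j of Σ_t A[v_t][v_{t+1}]. For example, for (i, j) = (0, 2) we minimise over 3 possible intermediate vertex sequences; the minimum is 0, attained along the walk 0 → 0 → 2.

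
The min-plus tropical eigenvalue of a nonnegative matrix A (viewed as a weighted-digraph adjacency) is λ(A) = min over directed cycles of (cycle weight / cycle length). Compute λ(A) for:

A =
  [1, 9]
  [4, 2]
λ(A) = 1

Enumerate directed cycles and compute their means (weight / length). Sample:
  cycle 0 → 0: weight = 1, length = 1, mean = 1/1 ≈ 1.000
  cycle 1 → 1: weight = 2, length = 1, mean = 2/1 ≈ 2.000
  cycle 0 → 1 → 0: weight = 13, length = 2, mean = 13/2 ≈ 6.500
  cycle 1 → 0 → 1: weight = 13, length = 2, mean = 13/2 ≈ 6.500
Minimum mean = 1.000, attained e.g. along the cycle 0 → 0 with weight 1 and length 1. So λ(A) = 1/1 = 1.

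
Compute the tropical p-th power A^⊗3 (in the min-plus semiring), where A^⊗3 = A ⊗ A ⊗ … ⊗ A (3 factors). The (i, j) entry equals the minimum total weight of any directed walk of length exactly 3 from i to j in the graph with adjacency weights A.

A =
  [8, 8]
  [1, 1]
A^⊗3 =
  [10, 10]
  [3, 3]

Each entry (A^⊗3)_ij equals the minimum over all length-3 walks i = v_0 → v_1 → … → v_3 = j of Σ_t A[v_t][v_{t+1}]. For example, for (i, j) = (0, 1) we minimise over 4 possible intermediate vertex sequences; the minimum is 10, attained along the walk 0 → 1 → 1 → 1.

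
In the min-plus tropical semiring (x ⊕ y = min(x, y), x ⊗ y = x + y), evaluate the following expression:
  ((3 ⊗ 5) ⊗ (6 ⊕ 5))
((3 ⊗ 5) ⊗ (6 ⊕ 5)) = 13

Expand innermost to outermost. Recall ⊕ takes the minimum of its arguments and ⊗ takes their sum. Working out the expression ((3 ⊗ 5) ⊗ (6 ⊕ 5)) gives 13.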